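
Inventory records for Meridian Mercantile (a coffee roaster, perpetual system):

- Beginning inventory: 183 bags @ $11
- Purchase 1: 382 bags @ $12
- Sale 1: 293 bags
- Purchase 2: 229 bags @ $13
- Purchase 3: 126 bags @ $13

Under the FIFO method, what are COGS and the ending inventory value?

Sale 1 (293) [FIFO — oldest first]: 183 @ $11 + 110 @ $12 = $3,333
Ending inventory: 272 @ $12 + 229 @ $13 + 126 @ $13 = $7,879
Check: goods available $11,212 = COGS $3,333 + ending $7,879

COGS = $3,333; ending inventory = $7,879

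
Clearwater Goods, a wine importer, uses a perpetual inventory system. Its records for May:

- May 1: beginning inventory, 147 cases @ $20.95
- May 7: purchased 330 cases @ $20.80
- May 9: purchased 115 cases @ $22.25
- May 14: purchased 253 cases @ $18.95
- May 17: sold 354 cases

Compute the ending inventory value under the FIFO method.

Ending inventory = $9,911.50

May 17, 354 sold [FIFO — oldest first]: 147 @ $20.95 + 207 @ $20.80 = $7,385.25
Ending inventory: 123 @ $20.80 + 115 @ $22.25 + 253 @ $18.95 = $9,911.50
Check: goods available $17,296.75 = COGS $7,385.25 + ending $9,911.50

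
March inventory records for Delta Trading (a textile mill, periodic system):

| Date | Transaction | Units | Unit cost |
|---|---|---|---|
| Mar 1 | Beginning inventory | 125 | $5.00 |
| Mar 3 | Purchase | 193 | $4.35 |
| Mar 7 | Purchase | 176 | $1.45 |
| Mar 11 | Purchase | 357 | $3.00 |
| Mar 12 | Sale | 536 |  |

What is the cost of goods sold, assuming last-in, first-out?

Mar 12, 536 sold [LIFO — newest first]: 357 @ $3.00 + 176 @ $1.45 + 3 @ $4.35 = $1,339.25
Ending inventory: 125 @ $5.00 + 190 @ $4.35 = $1,451.50

COGS = $1,339.25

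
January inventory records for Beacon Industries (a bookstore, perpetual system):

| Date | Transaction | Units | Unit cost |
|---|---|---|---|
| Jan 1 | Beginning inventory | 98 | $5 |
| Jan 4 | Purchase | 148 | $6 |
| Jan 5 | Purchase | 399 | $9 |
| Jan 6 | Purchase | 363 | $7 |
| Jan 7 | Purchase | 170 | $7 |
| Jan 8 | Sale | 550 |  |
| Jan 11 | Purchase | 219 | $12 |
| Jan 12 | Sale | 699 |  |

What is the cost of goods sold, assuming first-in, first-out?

Jan 8, 550 sold [FIFO — oldest first]: 98 @ $5 + 148 @ $6 + 304 @ $9 = $4,114
Jan 12, 699 sold [FIFO — oldest first]: 95 @ $9 + 363 @ $7 + 170 @ $7 + 71 @ $12 = $5,438
Total COGS = $4,114 + $5,438 = $9,552
Ending inventory: 148 @ $12 = $1,776

COGS = $9,552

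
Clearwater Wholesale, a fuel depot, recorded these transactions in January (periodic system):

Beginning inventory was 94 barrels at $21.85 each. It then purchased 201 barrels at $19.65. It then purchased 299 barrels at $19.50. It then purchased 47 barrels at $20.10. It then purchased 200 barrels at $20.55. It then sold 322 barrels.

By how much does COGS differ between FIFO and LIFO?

$12.85

FIFO COGS: 94 @ $21.85 + 201 @ $19.65 + 27 @ $19.50 = $6,530.05
LIFO COGS: 200 @ $20.55 + 47 @ $20.10 + 75 @ $19.50 = $6,517.20
Difference = |$6,530.05 − $6,517.20| = $12.85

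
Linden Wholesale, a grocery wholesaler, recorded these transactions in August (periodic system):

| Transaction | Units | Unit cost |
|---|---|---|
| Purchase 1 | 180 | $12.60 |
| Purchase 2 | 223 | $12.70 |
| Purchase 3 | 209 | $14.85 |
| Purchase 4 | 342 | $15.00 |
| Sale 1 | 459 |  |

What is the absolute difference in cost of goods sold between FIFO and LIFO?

FIFO COGS: 180 @ $12.60 + 223 @ $12.70 + 56 @ $14.85 = $5,931.70
LIFO COGS: 342 @ $15.00 + 117 @ $14.85 = $6,867.45
Difference = |$5,931.70 − $6,867.45| = $935.75

$935.75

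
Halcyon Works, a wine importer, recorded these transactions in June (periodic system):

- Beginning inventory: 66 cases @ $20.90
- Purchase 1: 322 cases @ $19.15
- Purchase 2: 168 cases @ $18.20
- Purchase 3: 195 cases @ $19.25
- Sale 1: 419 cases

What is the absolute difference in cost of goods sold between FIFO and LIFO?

$226.15

FIFO COGS: 66 @ $20.90 + 322 @ $19.15 + 31 @ $18.20 = $8,109.90
LIFO COGS: 195 @ $19.25 + 168 @ $18.20 + 56 @ $19.15 = $7,883.75
Difference = |$8,109.90 − $7,883.75| = $226.15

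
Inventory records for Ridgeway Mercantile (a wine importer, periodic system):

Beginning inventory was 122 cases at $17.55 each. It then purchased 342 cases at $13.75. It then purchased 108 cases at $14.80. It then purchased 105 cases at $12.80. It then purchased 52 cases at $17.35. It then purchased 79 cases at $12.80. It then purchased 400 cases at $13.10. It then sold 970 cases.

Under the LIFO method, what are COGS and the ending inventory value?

COGS = $13,203.30; ending inventory = $3,736.10

Sale 1 (970) [LIFO — newest first]: 400 @ $13.10 + 79 @ $12.80 + 52 @ $17.35 + 105 @ $12.80 + 108 @ $14.80 + 226 @ $13.75 = $13,203.30
Ending inventory: 122 @ $17.55 + 116 @ $13.75 = $3,736.10
Check: goods available $16,939.40 = COGS $13,203.30 + ending $3,736.10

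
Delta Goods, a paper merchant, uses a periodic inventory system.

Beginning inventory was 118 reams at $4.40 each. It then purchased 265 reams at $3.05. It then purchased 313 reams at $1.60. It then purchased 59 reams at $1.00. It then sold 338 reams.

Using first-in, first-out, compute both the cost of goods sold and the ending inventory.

COGS = $1,190.20; ending inventory = $697.05

Sale 1 (338) [FIFO — oldest first]: 118 @ $4.40 + 220 @ $3.05 = $1,190.20
Ending inventory: 45 @ $3.05 + 313 @ $1.60 + 59 @ $1.00 = $697.05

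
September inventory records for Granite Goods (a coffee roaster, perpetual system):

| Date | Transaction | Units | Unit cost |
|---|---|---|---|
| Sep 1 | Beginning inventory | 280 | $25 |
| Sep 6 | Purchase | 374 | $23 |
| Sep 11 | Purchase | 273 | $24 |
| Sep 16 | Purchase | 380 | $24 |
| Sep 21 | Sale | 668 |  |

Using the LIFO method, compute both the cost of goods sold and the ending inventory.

Sep 21, 668 sold [LIFO — newest first]: 380 @ $24 + 273 @ $24 + 15 @ $23 = $16,017
Ending inventory: 280 @ $25 + 359 @ $23 = $15,257

COGS = $16,017; ending inventory = $15,257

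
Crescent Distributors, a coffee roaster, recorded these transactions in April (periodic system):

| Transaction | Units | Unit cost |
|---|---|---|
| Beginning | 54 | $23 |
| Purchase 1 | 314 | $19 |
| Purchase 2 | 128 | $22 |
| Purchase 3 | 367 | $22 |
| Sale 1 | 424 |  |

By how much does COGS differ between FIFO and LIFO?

FIFO COGS: 54 @ $23 + 314 @ $19 + 56 @ $22 = $8,440
LIFO COGS: 367 @ $22 + 57 @ $22 = $9,328
Difference = |$8,440 − $9,328| = $888

$888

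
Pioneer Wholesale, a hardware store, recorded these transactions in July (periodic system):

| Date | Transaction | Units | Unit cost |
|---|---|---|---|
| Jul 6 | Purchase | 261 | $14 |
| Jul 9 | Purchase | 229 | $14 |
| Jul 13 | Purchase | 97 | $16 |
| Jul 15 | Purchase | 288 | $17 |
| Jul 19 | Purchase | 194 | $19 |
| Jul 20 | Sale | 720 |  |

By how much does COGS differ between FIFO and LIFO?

FIFO COGS: 261 @ $14 + 229 @ $14 + 97 @ $16 + 133 @ $17 = $10,673
LIFO COGS: 194 @ $19 + 288 @ $17 + 97 @ $16 + 141 @ $14 = $12,108
Difference = |$10,673 − $12,108| = $1,435

$1,435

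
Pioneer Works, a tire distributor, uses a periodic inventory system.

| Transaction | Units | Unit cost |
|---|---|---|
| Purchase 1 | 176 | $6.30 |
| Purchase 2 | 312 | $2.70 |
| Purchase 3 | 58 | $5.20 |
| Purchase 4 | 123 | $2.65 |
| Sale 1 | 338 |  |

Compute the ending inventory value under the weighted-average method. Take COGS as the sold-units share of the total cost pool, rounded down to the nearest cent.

Sale 1, sell 338: 338/669 × $2,578.75 → $1,302.86
Ending inventory (cost pool remaining) = $1,275.89
Check: goods available $2,578.75 = COGS $1,302.86 + ending $1,275.89

Ending inventory = $1,275.89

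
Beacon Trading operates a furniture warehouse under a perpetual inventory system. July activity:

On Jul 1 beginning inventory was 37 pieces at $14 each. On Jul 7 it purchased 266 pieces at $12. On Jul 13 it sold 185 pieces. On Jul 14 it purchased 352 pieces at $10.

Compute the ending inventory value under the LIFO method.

Ending inventory = $5,010

Jul 13, 185 sold [LIFO — newest first]: 185 @ $12 = $2,220
Ending inventory: 37 @ $14 + 81 @ $12 + 352 @ $10 = $5,010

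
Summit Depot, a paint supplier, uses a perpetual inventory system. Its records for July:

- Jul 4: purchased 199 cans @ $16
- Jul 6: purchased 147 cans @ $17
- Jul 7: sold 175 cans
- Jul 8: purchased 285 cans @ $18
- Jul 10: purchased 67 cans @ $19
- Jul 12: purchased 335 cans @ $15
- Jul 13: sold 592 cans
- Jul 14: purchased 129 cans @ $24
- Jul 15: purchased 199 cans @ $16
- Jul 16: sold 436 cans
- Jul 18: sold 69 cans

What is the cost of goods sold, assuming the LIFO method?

COGS = $21,967

Jul 7, 175 sold [LIFO — newest first]: 147 @ $17 + 28 @ $16 = $2,947
Jul 13, 592 sold [LIFO — newest first]: 335 @ $15 + 67 @ $19 + 190 @ $18 = $9,718
Jul 16, 436 sold [LIFO — newest first]: 199 @ $16 + 129 @ $24 + 95 @ $18 + 13 @ $16 = $8,198
Jul 18, 69 sold [LIFO — newest first]: 69 @ $16 = $1,104
Total COGS = $2,947 + $9,718 + $8,198 + $1,104 = $21,967
Ending inventory: 89 @ $16 = $1,424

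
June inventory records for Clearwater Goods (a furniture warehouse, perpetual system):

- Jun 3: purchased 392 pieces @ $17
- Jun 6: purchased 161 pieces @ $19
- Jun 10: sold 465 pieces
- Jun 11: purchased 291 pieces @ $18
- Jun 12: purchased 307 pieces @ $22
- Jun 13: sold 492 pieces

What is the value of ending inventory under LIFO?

Ending inventory = $3,404

Jun 10, 465 sold [LIFO — newest first]: 161 @ $19 + 304 @ $17 = $8,227
Jun 13, 492 sold [LIFO — newest first]: 307 @ $22 + 185 @ $18 = $10,084
Total COGS = $8,227 + $10,084 = $18,311
Ending inventory: 88 @ $17 + 106 @ $18 = $3,404
Check: goods available $21,715 = COGS $18,311 + ending $3,404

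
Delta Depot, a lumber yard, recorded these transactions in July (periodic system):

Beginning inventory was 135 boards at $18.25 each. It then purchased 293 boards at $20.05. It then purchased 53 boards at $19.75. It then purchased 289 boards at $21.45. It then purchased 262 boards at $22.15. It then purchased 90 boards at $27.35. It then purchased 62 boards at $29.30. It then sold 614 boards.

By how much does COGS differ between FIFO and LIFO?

$2,133.40

FIFO COGS: 135 @ $18.25 + 293 @ $20.05 + 53 @ $19.75 + 133 @ $21.45 = $12,238.00
LIFO COGS: 62 @ $29.30 + 90 @ $27.35 + 262 @ $22.15 + 200 @ $21.45 = $14,371.40
Difference = |$12,238.00 − $14,371.40| = $2,133.40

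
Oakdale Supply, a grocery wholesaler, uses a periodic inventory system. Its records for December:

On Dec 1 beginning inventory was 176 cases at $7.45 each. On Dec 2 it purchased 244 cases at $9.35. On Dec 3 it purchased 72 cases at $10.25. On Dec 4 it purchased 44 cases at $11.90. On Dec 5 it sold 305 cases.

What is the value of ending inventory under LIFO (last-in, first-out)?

Dec 5, 305 sold [LIFO — newest first]: 44 @ $11.90 + 72 @ $10.25 + 189 @ $9.35 = $3,028.75
Ending inventory: 176 @ $7.45 + 55 @ $9.35 = $1,825.45
Check: goods available $4,854.20 = COGS $3,028.75 + ending $1,825.45

Ending inventory = $1,825.45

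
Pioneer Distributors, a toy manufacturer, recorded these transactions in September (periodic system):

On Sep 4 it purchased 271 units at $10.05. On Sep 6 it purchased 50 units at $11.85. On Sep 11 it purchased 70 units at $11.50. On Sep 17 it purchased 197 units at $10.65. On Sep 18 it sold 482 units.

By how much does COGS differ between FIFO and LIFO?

FIFO COGS: 271 @ $10.05 + 50 @ $11.85 + 70 @ $11.50 + 91 @ $10.65 = $5,090.20
LIFO COGS: 197 @ $10.65 + 70 @ $11.50 + 50 @ $11.85 + 165 @ $10.05 = $5,153.80
Difference = |$5,090.20 − $5,153.80| = $63.60

$63.60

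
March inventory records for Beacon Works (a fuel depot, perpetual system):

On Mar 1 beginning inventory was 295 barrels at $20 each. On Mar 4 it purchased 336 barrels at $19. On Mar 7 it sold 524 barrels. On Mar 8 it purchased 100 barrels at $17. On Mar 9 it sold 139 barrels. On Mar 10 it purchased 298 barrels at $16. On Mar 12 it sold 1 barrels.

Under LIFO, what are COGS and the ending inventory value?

Mar 7, 524 sold [LIFO — newest first]: 336 @ $19 + 188 @ $20 = $10,144
Mar 9, 139 sold [LIFO — newest first]: 100 @ $17 + 39 @ $20 = $2,480
Mar 12, 1 sold [LIFO — newest first]: 1 @ $16 = $16
Total COGS = $10,144 + $2,480 + $16 = $12,640
Ending inventory: 68 @ $20 + 297 @ $16 = $6,112

COGS = $12,640; ending inventory = $6,112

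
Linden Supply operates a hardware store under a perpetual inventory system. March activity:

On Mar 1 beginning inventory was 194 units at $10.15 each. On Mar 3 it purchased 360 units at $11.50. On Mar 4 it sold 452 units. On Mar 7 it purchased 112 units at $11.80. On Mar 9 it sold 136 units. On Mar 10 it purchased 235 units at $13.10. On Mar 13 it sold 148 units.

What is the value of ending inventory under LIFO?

Mar 4, 452 sold [LIFO — newest first]: 360 @ $11.50 + 92 @ $10.15 = $5,073.80
Mar 9, 136 sold [LIFO — newest first]: 112 @ $11.80 + 24 @ $10.15 = $1,565.20
Mar 13, 148 sold [LIFO — newest first]: 148 @ $13.10 = $1,938.80
Total COGS = $5,073.80 + $1,565.20 + $1,938.80 = $8,577.80
Ending inventory: 78 @ $10.15 + 87 @ $13.10 = $1,931.40
Check: goods available $10,509.20 = COGS $8,577.80 + ending $1,931.40

Ending inventory = $1,931.40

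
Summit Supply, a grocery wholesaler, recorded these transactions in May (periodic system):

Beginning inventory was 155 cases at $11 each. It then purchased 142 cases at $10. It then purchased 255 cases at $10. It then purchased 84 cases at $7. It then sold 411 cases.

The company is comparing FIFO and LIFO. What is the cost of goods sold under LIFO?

FIFO COGS: 155 @ $11 + 142 @ $10 + 114 @ $10 = $4,265
LIFO COGS: 84 @ $7 + 255 @ $10 + 72 @ $10 = $3,858

COGS = $3,858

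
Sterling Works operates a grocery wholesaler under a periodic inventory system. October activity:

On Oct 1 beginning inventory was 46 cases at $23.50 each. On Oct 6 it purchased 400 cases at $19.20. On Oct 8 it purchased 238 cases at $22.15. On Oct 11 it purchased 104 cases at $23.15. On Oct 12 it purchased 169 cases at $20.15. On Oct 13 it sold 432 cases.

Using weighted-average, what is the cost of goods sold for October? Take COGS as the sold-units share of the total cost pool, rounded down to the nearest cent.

Oct 13, sell 432: 432/957 × $19,845.65 → $8,958.53
Ending inventory (cost pool remaining) = $10,887.12
Check: goods available $19,845.65 = COGS $8,958.53 + ending $10,887.12

COGS = $8,958.53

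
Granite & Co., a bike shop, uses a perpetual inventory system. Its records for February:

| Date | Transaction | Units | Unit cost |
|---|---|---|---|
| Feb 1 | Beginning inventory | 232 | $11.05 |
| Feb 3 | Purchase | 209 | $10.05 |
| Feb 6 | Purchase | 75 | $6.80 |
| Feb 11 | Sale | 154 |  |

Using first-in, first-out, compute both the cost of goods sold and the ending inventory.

COGS = $1,701.70; ending inventory = $3,472.35

Feb 11, 154 sold [FIFO — oldest first]: 154 @ $11.05 = $1,701.70
Ending inventory: 78 @ $11.05 + 209 @ $10.05 + 75 @ $6.80 = $3,472.35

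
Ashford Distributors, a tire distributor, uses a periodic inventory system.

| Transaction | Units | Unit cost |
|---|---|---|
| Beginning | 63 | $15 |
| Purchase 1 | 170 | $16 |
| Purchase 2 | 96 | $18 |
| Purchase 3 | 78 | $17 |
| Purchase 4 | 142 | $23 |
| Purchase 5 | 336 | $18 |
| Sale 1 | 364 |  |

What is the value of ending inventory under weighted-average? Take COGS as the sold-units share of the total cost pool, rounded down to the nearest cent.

Sale 1, sell 364: 364/885 × $16,033.00 → $6,594.36
Ending inventory (cost pool remaining) = $9,438.64

Ending inventory = $9,438.64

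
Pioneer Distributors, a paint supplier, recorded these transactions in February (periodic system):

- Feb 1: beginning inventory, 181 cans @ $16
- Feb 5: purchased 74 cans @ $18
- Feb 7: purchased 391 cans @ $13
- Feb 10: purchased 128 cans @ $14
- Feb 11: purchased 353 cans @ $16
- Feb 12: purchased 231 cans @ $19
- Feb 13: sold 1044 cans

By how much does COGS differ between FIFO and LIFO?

$722

FIFO COGS: 181 @ $16 + 74 @ $18 + 391 @ $13 + 128 @ $14 + 270 @ $16 = $15,423
LIFO COGS: 231 @ $19 + 353 @ $16 + 128 @ $14 + 332 @ $13 = $16,145
Difference = |$15,423 − $16,145| = $722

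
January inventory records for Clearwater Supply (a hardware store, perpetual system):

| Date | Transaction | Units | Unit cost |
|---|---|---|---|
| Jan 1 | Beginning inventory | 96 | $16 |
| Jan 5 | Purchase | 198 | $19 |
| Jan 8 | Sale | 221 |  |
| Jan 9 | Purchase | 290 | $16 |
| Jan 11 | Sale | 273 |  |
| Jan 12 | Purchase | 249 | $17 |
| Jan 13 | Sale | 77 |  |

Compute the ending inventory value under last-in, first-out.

Jan 8, 221 sold [LIFO — newest first]: 198 @ $19 + 23 @ $16 = $4,130
Jan 11, 273 sold [LIFO — newest first]: 273 @ $16 = $4,368
Jan 13, 77 sold [LIFO — newest first]: 77 @ $17 = $1,309
Total COGS = $4,130 + $4,368 + $1,309 = $9,807
Ending inventory: 73 @ $16 + 17 @ $16 + 172 @ $17 = $4,364
Check: goods available $14,171 = COGS $9,807 + ending $4,364

Ending inventory = $4,364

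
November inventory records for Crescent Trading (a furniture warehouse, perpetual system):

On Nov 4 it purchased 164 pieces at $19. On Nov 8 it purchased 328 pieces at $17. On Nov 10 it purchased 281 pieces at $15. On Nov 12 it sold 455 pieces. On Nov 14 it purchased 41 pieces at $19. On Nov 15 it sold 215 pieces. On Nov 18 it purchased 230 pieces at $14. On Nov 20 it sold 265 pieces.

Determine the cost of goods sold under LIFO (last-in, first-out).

Nov 12, 455 sold [LIFO — newest first]: 281 @ $15 + 174 @ $17 = $7,173
Nov 15, 215 sold [LIFO — newest first]: 41 @ $19 + 154 @ $17 + 20 @ $19 = $3,777
Nov 20, 265 sold [LIFO — newest first]: 230 @ $14 + 35 @ $19 = $3,885
Total COGS = $7,173 + $3,777 + $3,885 = $14,835
Ending inventory: 109 @ $19 = $2,071
Check: goods available $16,906 = COGS $14,835 + ending $2,071

COGS = $14,835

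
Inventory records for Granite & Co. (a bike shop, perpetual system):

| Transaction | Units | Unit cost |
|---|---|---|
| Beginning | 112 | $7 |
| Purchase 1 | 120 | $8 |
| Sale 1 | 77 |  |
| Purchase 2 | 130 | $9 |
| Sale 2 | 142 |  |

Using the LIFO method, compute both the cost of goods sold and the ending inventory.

Sale 1 (77) [LIFO — newest first]: 77 @ $8 = $616
Sale 2 (142) [LIFO — newest first]: 130 @ $9 + 12 @ $8 = $1,266
Total COGS = $616 + $1,266 = $1,882
Ending inventory: 112 @ $7 + 31 @ $8 = $1,032

COGS = $1,882; ending inventory = $1,032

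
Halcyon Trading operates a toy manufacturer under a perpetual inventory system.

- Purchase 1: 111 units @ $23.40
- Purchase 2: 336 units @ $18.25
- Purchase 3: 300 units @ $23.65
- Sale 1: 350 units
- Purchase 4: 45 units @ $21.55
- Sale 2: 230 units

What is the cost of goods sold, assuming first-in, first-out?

COGS = $11,874.85

Sale 1 (350) [FIFO — oldest first]: 111 @ $23.40 + 239 @ $18.25 = $6,959.15
Sale 2 (230) [FIFO — oldest first]: 97 @ $18.25 + 133 @ $23.65 = $4,915.70
Total COGS = $6,959.15 + $4,915.70 = $11,874.85
Ending inventory: 167 @ $23.65 + 45 @ $21.55 = $4,919.30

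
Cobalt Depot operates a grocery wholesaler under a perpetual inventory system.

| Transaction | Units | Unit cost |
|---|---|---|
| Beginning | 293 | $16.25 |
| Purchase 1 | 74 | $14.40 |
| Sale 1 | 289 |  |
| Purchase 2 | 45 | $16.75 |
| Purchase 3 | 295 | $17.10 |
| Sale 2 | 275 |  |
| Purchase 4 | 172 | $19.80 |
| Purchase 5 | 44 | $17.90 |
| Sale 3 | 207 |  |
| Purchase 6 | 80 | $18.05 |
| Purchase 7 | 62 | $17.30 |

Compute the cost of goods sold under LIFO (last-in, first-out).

COGS = $13,276.85

Sale 1 (289) [LIFO — newest first]: 74 @ $14.40 + 215 @ $16.25 = $4,559.35
Sale 2 (275) [LIFO — newest first]: 275 @ $17.10 = $4,702.50
Sale 3 (207) [LIFO — newest first]: 44 @ $17.90 + 163 @ $19.80 = $4,015.00
Total COGS = $4,559.35 + $4,702.50 + $4,015.00 = $13,276.85
Ending inventory: 78 @ $16.25 + 45 @ $16.75 + 20 @ $17.10 + 9 @ $19.80 + 80 @ $18.05 + 62 @ $17.30 = $5,058.05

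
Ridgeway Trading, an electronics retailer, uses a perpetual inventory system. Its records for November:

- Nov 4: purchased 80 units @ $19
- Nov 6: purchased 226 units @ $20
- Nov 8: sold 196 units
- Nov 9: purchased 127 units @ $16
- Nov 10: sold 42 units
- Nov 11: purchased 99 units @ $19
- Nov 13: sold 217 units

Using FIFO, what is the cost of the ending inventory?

Ending inventory = $1,463

Nov 8, 196 sold [FIFO — oldest first]: 80 @ $19 + 116 @ $20 = $3,840
Nov 10, 42 sold [FIFO — oldest first]: 42 @ $20 = $840
Nov 13, 217 sold [FIFO — oldest first]: 68 @ $20 + 127 @ $16 + 22 @ $19 = $3,810
Total COGS = $3,840 + $840 + $3,810 = $8,490
Ending inventory: 77 @ $19 = $1,463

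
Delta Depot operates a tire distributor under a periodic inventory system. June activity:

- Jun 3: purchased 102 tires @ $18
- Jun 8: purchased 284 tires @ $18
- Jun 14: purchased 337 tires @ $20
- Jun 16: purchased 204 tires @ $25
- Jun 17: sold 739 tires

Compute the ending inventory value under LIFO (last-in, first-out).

Ending inventory = $3,384

Jun 17, 739 sold [LIFO — newest first]: 204 @ $25 + 337 @ $20 + 198 @ $18 = $15,404
Ending inventory: 102 @ $18 + 86 @ $18 = $3,384
Check: goods available $18,788 = COGS $15,404 + ending $3,384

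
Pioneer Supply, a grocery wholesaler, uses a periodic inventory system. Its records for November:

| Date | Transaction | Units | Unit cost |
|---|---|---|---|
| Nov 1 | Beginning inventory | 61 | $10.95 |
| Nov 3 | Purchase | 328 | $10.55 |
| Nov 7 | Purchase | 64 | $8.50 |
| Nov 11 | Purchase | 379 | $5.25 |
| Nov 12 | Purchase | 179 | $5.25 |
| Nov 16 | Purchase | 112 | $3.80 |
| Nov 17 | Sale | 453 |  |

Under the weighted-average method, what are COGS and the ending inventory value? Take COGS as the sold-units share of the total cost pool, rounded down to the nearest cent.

Nov 17, sell 453: 453/1123 × $8,027.45 → $3,238.14
Ending inventory (cost pool remaining) = $4,789.31

COGS = $3,238.14; ending inventory = $4,789.31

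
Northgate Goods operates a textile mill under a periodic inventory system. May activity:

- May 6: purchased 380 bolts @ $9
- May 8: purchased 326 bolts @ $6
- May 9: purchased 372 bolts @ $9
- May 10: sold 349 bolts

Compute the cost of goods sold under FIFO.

COGS = $3,141

May 10, 349 sold [FIFO — oldest first]: 349 @ $9 = $3,141
Ending inventory: 31 @ $9 + 326 @ $6 + 372 @ $9 = $5,583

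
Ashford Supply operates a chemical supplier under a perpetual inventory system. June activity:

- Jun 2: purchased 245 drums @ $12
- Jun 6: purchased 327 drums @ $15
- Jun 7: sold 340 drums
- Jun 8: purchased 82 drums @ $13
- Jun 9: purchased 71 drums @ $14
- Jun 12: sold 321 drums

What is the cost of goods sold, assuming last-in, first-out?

Jun 7, 340 sold [LIFO — newest first]: 327 @ $15 + 13 @ $12 = $5,061
Jun 12, 321 sold [LIFO — newest first]: 71 @ $14 + 82 @ $13 + 168 @ $12 = $4,076
Total COGS = $5,061 + $4,076 = $9,137
Ending inventory: 64 @ $12 = $768
Check: goods available $9,905 = COGS $9,137 + ending $768

COGS = $9,137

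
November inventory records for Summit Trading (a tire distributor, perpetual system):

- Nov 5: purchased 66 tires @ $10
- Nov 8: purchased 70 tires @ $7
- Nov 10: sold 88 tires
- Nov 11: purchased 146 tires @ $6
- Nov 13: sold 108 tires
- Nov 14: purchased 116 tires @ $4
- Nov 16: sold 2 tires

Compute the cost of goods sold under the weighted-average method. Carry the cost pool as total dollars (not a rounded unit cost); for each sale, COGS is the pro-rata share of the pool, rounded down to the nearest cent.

After Nov 5: 66 on hand, pool $660.00 (≈ $10.0000 each)
After Nov 8: 136 on hand, pool $1,150.00 (≈ $8.4559 each)
Nov 10, sell 88: 88/136 × $1,150.00 → $744.11
After Nov 11: 194 on hand, pool $1,281.89 (≈ $6.6077 each)
Nov 13, sell 108: 108/194 × $1,281.89 → $713.62
After Nov 14: 202 on hand, pool $1,032.27 (≈ $5.1102 each)
Nov 16, sell 2: 2/202 × $1,032.27 → $10.22
Total COGS = $744.11 + $713.62 + $10.22 = $1,467.95
Ending inventory (cost pool remaining) = $1,022.05

COGS = $1,467.95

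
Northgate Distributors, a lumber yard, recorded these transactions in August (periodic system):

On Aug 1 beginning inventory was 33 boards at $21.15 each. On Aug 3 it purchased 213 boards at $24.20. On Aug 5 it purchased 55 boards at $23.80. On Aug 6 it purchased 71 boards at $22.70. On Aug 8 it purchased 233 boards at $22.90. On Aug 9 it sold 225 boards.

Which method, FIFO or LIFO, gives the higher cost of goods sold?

FIFO COGS: 33 @ $21.15 + 192 @ $24.20 = $5,344.35
LIFO COGS: 225 @ $22.90 = $5,152.50

FIFO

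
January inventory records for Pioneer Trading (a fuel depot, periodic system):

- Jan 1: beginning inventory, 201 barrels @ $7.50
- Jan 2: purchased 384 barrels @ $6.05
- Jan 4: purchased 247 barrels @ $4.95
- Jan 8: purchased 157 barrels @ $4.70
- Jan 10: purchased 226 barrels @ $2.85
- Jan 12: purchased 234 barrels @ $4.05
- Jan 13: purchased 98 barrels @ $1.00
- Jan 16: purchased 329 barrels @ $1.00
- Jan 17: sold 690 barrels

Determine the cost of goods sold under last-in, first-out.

Jan 17, 690 sold [LIFO — newest first]: 329 @ $1.00 + 98 @ $1.00 + 234 @ $4.05 + 29 @ $2.85 = $1,457.35
Ending inventory: 201 @ $7.50 + 384 @ $6.05 + 247 @ $4.95 + 157 @ $4.70 + 197 @ $2.85 = $6,352.70
Check: goods available $7,810.05 = COGS $1,457.35 + ending $6,352.70

COGS = $1,457.35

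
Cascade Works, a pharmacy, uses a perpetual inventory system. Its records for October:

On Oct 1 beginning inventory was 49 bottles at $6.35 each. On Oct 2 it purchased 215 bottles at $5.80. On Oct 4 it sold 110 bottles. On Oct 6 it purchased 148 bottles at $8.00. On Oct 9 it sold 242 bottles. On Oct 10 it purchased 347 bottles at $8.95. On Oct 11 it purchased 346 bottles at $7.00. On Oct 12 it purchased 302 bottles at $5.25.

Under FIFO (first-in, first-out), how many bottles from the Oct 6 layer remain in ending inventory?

Oct 4, 110 sold [FIFO — oldest first]: 49 @ $6.35 + 61 @ $5.80 = $664.95
Oct 9, 242 sold [FIFO — oldest first]: 154 @ $5.80 + 88 @ $8.00 = $1,597.20
Total COGS = $664.95 + $1,597.20 = $2,262.15
Ending inventory: 60 @ $8.00 + 347 @ $8.95 + 346 @ $7.00 + 302 @ $5.25 = $7,593.15
Check: goods available $9,855.30 = COGS $2,262.15 + ending $7,593.15

60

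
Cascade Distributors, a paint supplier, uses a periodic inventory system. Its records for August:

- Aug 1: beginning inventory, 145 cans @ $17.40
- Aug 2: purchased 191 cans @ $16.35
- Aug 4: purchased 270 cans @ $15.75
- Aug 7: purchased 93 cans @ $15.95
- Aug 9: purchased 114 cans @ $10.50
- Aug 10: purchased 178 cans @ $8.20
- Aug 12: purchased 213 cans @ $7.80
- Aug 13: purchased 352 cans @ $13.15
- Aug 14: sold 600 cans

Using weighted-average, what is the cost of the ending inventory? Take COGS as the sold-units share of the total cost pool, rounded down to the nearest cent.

Ending inventory = $12,489.75

Aug 14, sell 600: 600/1556 × $20,328.50 → $7,838.75
Ending inventory (cost pool remaining) = $12,489.75
Check: goods available $20,328.50 = COGS $7,838.75 + ending $12,489.75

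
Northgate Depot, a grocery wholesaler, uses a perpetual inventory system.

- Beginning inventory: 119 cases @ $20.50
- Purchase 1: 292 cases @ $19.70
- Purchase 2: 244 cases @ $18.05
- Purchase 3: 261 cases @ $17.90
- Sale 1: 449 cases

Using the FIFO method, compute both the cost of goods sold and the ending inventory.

Sale 1 (449) [FIFO — oldest first]: 119 @ $20.50 + 292 @ $19.70 + 38 @ $18.05 = $8,877.80
Ending inventory: 206 @ $18.05 + 261 @ $17.90 = $8,390.20
Check: goods available $17,268.00 = COGS $8,877.80 + ending $8,390.20

COGS = $8,877.80; ending inventory = $8,390.20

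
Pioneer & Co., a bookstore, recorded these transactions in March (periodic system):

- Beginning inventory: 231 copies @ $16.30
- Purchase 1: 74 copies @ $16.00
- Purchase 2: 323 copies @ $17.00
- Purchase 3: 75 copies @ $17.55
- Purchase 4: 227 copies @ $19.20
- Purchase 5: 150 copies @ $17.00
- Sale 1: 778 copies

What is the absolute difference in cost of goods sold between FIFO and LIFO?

$567.10

FIFO COGS: 231 @ $16.30 + 74 @ $16.00 + 323 @ $17.00 + 75 @ $17.55 + 75 @ $19.20 = $13,196.55
LIFO COGS: 150 @ $17.00 + 227 @ $19.20 + 75 @ $17.55 + 323 @ $17.00 + 3 @ $16.00 = $13,763.65
Difference = |$13,196.55 − $13,763.65| = $567.10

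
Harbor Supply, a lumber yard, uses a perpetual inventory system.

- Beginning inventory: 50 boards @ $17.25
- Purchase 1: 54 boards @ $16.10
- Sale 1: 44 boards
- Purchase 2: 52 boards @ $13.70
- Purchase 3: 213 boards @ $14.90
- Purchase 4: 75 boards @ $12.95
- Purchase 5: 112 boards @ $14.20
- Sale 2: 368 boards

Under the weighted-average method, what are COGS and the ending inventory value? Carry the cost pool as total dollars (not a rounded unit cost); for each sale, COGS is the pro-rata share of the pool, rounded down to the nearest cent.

After Beginning: 50 on hand, pool $862.50 (≈ $17.2500 each)
After Purchase 1: 104 on hand, pool $1,731.90 (≈ $16.6529 each)
Sale 1, sell 44: 44/104 × $1,731.90 → $732.72
After Purchase 2: 112 on hand, pool $1,711.58 (≈ $15.2820 each)
After Purchase 3: 325 on hand, pool $4,885.28 (≈ $15.0316 each)
After Purchase 4: 400 on hand, pool $5,856.53 (≈ $14.6413 each)
After Purchase 5: 512 on hand, pool $7,446.93 (≈ $14.5448 each)
Sale 2, sell 368: 368/512 × $7,446.93 → $5,352.48
Total COGS = $732.72 + $5,352.48 = $6,085.20
Ending inventory (cost pool remaining) = $2,094.45

COGS = $6,085.20; ending inventory = $2,094.45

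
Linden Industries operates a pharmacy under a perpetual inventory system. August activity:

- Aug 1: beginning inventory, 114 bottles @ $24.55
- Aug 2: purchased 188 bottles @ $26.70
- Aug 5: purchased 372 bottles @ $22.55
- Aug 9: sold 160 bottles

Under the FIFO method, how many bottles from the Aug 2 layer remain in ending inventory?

142

Aug 9, 160 sold [FIFO — oldest first]: 114 @ $24.55 + 46 @ $26.70 = $4,026.90
Ending inventory: 142 @ $26.70 + 372 @ $22.55 = $12,180.00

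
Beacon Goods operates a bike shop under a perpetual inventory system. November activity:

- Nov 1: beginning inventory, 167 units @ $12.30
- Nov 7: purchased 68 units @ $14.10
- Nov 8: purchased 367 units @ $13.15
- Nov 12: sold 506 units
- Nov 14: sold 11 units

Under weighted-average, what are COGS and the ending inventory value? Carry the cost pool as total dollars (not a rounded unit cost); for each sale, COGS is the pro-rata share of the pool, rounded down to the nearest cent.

After Nov 1: 167 on hand, pool $2,054.10 (≈ $12.3000 each)
After Nov 7: 235 on hand, pool $3,012.90 (≈ $12.8209 each)
After Nov 8: 602 on hand, pool $7,838.95 (≈ $13.0215 each)
Nov 12, sell 506: 506/602 × $7,838.95 → $6,588.88
Nov 14, sell 11: 11/96 × $1,250.07 → $143.23
Total COGS = $6,588.88 + $143.23 = $6,732.11
Ending inventory (cost pool remaining) = $1,106.84

COGS = $6,732.11; ending inventory = $1,106.84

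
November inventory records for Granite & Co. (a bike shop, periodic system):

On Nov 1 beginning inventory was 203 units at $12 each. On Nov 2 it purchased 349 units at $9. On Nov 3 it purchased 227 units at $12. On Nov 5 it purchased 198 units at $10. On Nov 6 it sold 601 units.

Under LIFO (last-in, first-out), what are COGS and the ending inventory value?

Nov 6, 601 sold [LIFO — newest first]: 198 @ $10 + 227 @ $12 + 176 @ $9 = $6,288
Ending inventory: 203 @ $12 + 173 @ $9 = $3,993
Check: goods available $10,281 = COGS $6,288 + ending $3,993

COGS = $6,288; ending inventory = $3,993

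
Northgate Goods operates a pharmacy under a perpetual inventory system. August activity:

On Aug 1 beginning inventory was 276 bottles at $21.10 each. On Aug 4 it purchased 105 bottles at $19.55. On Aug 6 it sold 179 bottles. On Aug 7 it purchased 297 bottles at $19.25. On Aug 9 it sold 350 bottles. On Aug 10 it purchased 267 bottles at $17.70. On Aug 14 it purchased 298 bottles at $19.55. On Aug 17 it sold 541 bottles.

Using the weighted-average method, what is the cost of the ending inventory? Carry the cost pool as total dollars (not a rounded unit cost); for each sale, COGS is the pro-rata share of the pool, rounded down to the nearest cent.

Ending inventory = $3,272.44

After Aug 1: 276 on hand, pool $5,823.60 (≈ $21.1000 each)
After Aug 4: 381 on hand, pool $7,876.35 (≈ $20.6728 each)
Aug 6, sell 179: 179/381 × $7,876.35 → $3,700.43
After Aug 7: 499 on hand, pool $9,893.17 (≈ $19.8260 each)
Aug 9, sell 350: 350/499 × $9,893.17 → $6,939.09
After Aug 10: 416 on hand, pool $7,679.98 (≈ $18.4615 each)
After Aug 14: 714 on hand, pool $13,505.88 (≈ $18.9158 each)
Aug 17, sell 541: 541/714 × $13,505.88 → $10,233.44
Total COGS = $3,700.43 + $6,939.09 + $10,233.44 = $20,872.96
Ending inventory (cost pool remaining) = $3,272.44
Check: goods available $24,145.40 = COGS $20,872.96 + ending $3,272.44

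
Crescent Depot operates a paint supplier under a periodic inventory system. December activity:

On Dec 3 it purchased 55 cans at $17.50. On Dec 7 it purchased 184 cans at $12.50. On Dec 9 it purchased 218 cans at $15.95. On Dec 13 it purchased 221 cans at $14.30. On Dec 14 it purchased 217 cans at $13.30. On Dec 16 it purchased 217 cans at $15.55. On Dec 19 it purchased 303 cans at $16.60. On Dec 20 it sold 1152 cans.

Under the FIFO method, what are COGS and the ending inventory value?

Dec 20, 1152 sold [FIFO — oldest first]: 55 @ $17.50 + 184 @ $12.50 + 218 @ $15.95 + 221 @ $14.30 + 217 @ $13.30 + 217 @ $15.55 + 40 @ $16.60 = $16,824.35
Ending inventory: 263 @ $16.60 = $4,365.80

COGS = $16,824.35; ending inventory = $4,365.80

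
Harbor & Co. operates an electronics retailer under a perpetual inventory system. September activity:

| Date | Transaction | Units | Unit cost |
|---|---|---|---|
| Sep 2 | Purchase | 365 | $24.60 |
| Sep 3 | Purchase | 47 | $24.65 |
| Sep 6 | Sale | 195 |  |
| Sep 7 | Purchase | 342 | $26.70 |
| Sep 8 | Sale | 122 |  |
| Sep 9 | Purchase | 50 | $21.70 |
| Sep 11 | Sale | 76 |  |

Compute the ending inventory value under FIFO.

Ending inventory = $10,684.75

Sep 6, 195 sold [FIFO — oldest first]: 195 @ $24.60 = $4,797.00
Sep 8, 122 sold [FIFO — oldest first]: 122 @ $24.60 = $3,001.20
Sep 11, 76 sold [FIFO — oldest first]: 48 @ $24.60 + 28 @ $24.65 = $1,871.00
Total COGS = $4,797.00 + $3,001.20 + $1,871.00 = $9,669.20
Ending inventory: 19 @ $24.65 + 342 @ $26.70 + 50 @ $21.70 = $10,684.75
Check: goods available $20,353.95 = COGS $9,669.20 + ending $10,684.75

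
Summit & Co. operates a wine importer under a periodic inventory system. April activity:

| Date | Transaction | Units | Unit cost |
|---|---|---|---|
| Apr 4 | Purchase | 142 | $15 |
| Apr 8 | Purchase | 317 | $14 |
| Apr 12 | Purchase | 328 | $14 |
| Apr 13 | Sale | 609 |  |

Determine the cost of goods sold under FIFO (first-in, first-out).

COGS = $8,668

Apr 13, 609 sold [FIFO — oldest first]: 142 @ $15 + 317 @ $14 + 150 @ $14 = $8,668
Ending inventory: 178 @ $14 = $2,492
Check: goods available $11,160 = COGS $8,668 + ending $2,492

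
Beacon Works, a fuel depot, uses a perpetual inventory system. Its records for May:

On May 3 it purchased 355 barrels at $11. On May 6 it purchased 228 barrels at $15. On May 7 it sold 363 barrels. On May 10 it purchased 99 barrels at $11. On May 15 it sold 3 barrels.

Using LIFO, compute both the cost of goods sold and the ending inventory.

COGS = $4,938; ending inventory = $3,476

May 7, 363 sold [LIFO — newest first]: 228 @ $15 + 135 @ $11 = $4,905
May 15, 3 sold [LIFO — newest first]: 3 @ $11 = $33
Total COGS = $4,905 + $33 = $4,938
Ending inventory: 220 @ $11 + 96 @ $11 = $3,476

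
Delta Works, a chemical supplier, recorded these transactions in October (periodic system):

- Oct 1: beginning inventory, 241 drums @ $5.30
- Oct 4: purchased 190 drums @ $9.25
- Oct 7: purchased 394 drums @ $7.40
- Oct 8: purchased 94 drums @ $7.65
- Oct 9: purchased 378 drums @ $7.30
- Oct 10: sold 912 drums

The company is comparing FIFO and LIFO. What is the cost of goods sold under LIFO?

COGS = $6,819.60

FIFO COGS: 241 @ $5.30 + 190 @ $9.25 + 394 @ $7.40 + 87 @ $7.65 = $6,615.95
LIFO COGS: 378 @ $7.30 + 94 @ $7.65 + 394 @ $7.40 + 46 @ $9.25 = $6,819.60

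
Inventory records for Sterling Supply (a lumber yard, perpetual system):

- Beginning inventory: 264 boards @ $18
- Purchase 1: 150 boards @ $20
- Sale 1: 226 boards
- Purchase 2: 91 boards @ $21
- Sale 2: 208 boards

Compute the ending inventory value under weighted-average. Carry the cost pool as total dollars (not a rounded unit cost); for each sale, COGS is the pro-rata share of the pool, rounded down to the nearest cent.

After Beginning: 264 on hand, pool $4,752.00 (≈ $18.0000 each)
After Purchase 1: 414 on hand, pool $7,752.00 (≈ $18.7246 each)
Sale 1, sell 226: 226/414 × $7,752.00 → $4,231.76
After Purchase 2: 279 on hand, pool $5,431.24 (≈ $19.4668 each)
Sale 2, sell 208: 208/279 × $5,431.24 → $4,049.09
Total COGS = $4,231.76 + $4,049.09 = $8,280.85
Ending inventory (cost pool remaining) = $1,382.15

Ending inventory = $1,382.15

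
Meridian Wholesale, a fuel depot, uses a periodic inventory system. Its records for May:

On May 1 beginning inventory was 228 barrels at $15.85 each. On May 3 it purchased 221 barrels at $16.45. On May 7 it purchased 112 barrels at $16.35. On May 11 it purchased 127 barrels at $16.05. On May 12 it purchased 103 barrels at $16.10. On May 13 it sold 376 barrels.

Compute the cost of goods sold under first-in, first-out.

May 13, 376 sold [FIFO — oldest first]: 228 @ $15.85 + 148 @ $16.45 = $6,048.40
Ending inventory: 73 @ $16.45 + 112 @ $16.35 + 127 @ $16.05 + 103 @ $16.10 = $6,728.70

COGS = $6,048.40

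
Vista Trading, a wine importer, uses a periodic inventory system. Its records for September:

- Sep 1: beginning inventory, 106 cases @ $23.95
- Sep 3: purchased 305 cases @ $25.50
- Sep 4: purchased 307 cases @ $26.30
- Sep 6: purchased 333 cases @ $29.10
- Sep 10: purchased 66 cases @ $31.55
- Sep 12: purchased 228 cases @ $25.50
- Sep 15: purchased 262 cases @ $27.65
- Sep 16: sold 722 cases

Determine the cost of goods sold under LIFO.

Sep 16, 722 sold [LIFO — newest first]: 262 @ $27.65 + 228 @ $25.50 + 66 @ $31.55 + 166 @ $29.10 = $19,971.20
Ending inventory: 106 @ $23.95 + 305 @ $25.50 + 307 @ $26.30 + 167 @ $29.10 = $23,250.00

COGS = $19,971.20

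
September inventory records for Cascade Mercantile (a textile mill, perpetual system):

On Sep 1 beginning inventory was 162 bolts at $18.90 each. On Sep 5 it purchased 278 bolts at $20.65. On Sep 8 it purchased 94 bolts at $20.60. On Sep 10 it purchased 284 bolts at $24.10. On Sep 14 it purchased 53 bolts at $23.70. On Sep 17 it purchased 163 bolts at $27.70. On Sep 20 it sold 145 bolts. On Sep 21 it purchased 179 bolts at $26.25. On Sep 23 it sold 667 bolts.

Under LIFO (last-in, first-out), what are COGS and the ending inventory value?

Sep 20, 145 sold [LIFO — newest first]: 145 @ $27.70 = $4,016.50
Sep 23, 667 sold [LIFO — newest first]: 179 @ $26.25 + 18 @ $27.70 + 53 @ $23.70 + 284 @ $24.10 + 94 @ $20.60 + 39 @ $20.65 = $16,039.60
Total COGS = $4,016.50 + $16,039.60 = $20,056.10
Ending inventory: 162 @ $18.90 + 239 @ $20.65 = $7,997.15

COGS = $20,056.10; ending inventory = $7,997.15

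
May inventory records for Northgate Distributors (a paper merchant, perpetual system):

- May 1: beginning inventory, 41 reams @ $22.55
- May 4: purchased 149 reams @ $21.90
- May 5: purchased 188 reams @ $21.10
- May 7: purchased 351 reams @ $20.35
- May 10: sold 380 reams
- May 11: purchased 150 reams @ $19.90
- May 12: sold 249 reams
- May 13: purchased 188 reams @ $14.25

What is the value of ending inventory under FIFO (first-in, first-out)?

Ending inventory = $7,699.00

May 10, 380 sold [FIFO — oldest first]: 41 @ $22.55 + 149 @ $21.90 + 188 @ $21.10 + 2 @ $20.35 = $8,195.15
May 12, 249 sold [FIFO — oldest first]: 249 @ $20.35 = $5,067.15
Total COGS = $8,195.15 + $5,067.15 = $13,262.30
Ending inventory: 100 @ $20.35 + 150 @ $19.90 + 188 @ $14.25 = $7,699.00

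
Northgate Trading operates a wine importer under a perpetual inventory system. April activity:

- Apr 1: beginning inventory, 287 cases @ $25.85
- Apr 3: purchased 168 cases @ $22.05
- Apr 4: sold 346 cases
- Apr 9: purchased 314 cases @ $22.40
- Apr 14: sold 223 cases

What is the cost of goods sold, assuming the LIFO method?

COGS = $13,300.90

Apr 4, 346 sold [LIFO — newest first]: 168 @ $22.05 + 178 @ $25.85 = $8,305.70
Apr 14, 223 sold [LIFO — newest first]: 223 @ $22.40 = $4,995.20
Total COGS = $8,305.70 + $4,995.20 = $13,300.90
Ending inventory: 109 @ $25.85 + 91 @ $22.40 = $4,856.05
Check: goods available $18,156.95 = COGS $13,300.90 + ending $4,856.05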